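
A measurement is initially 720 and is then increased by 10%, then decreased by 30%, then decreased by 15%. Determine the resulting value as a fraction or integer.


Start: 720
Step 1: increase by 10% => multiply by 110/100
  720 * 110/100 = 792
Step 2: decrease by 30% => multiply by 70/100
  792 * 70/100 = 2772/5
Step 3: decrease by 15% => multiply by 85/100
  2772/5 * 85/100 = 11781/25
Final value = 11781/25

11781/25


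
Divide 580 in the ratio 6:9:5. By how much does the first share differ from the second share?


Total parts = 6 + 9 + 5 = 20
Value per part = 580 / 20 = 29
Shares: 6*29=174, 9*29=261, 5*29=145
First share = 174, second share = 261
Difference = |174 - 261| = 87

87


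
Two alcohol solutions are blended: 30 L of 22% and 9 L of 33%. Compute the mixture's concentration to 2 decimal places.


Solute in mixture 1 = 22% of 30 L = 30*22/100 = 33/5 L
Solute in mixture 2 = 33% of 9 L = 9*33/100 = 297/100 L
Total solute = 33/5 + 297/100 = 957/100 L
Total volume = 30 + 9 = 39 L
Final concentration = 957/100/39 * 100 = 24.54%

24.54


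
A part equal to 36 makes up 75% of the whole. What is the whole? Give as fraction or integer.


Given: 36 is 75% of the whole
Set up: 36 = 75/100 * whole
whole = 36 * 100 / 75
whole = 3600 / 75
whole = 48

48


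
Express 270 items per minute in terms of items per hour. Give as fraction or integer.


Converting from per minute to per hour
Rate = 270 items per minute
Multiply by 60: 270 * 60
= 16200 items per hour

16200


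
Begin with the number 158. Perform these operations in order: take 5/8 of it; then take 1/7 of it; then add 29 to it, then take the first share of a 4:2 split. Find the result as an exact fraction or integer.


Start with 158.
Step 1: Take 5/8: 158 * 5/8 = 395/4
Step 2: Take 1/7: 395/4 * 1/7 = 395/28
Step 3: Add 29: 395/28+29=1207/28; split 4:2 first = 1207/28*4/6 = 1207/42
Final result = 1207/42

1207/42


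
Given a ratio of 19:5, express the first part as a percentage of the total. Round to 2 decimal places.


Total parts = 19 + 5 = 24
First part fraction = 19/24
Percentage = (19/24) * 100
= 0.791667 * 100
= 79.17%

79.17


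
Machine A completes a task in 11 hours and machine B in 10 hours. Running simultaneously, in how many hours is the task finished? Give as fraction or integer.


Rate of A = 1/11 job per hour
Rate of B = 1/10 job per hour
Combined rate = 1/11 + 1/10
Find common denominator: (10 + 11)/(11*10) = 21/110
Combined rate = 21/110 job per hour
Time together = 1 / (21/110) = 110/21 hours

110/21


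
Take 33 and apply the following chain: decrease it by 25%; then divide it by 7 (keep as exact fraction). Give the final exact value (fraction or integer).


Start with 33.
Step 1: Decrease by 25%: 33 * 75/100 = 99/4
Step 2: Divide by 7: 99/4 / 7 = 99/28
Final result = 99/28

99/28


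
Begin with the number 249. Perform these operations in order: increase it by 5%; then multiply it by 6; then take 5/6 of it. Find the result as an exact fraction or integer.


Start with 249.
Step 1: Increase by 5%: 249 * 105/100 = 5229/20
Step 2: Multiply by 6: 5229/20 * 6 = 15687/10
Step 3: Take 5/6: 15687/10 * 5/6 = 5229/4
Final result = 5229/4

5229/4


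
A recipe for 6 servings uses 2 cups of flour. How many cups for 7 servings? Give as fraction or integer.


Original: 2 cups for 6 servings
Target servings = 7
Scaling factor = 7/6
New amount = 2 * 7/6
= 14/6
= 7/3 cups

7/3


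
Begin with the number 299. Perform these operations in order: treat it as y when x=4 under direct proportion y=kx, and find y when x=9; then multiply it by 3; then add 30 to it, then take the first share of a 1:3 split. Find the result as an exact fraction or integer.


Start with 299.
Step 1: Direct prop: k = (299)/4; new y = k*9 = 299*9/4 = 2691/4
Step 2: Multiply by 3: 2691/4 * 3 = 8073/4
Step 3: Add 30: 8073/4+30=8193/4; split 1:3 first = 8193/4*1/4 = 8193/16
Final result = 8193/16

8193/16


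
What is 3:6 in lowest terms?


Find GCD(3, 6)
GCD = 3
Divide both by 3: 3/3 = 1, 6/3 = 2
Simplified ratio = 1:2

1:2


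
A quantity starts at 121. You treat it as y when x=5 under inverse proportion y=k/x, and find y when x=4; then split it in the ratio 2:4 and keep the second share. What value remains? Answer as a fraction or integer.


Start with 121.
Step 1: Inverse prop: k = (121)*5; new y = k/4 = 121*5/4 = 605/4
Step 2: Split 2:4, second share = 605/4 * 4/6 = 605/6
Final result = 605/6

605/6


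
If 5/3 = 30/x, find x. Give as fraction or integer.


Setting up: 5/3 = 30/x
Cross multiply: 5 * x = 3 * 30
5x = 90
x = 90/5
x = 18

18


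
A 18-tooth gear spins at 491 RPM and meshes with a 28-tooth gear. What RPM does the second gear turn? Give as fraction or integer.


Gear ratio: teeth_A * RPM_A = teeth_B * RPM_B
18 * 491 = 28 * RPM_B
8838 = 28 * RPM_B
RPM_B = 8838 / 28
RPM_B = 4419/14

4419/14


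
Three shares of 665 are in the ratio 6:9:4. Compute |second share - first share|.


Total parts = 6 + 9 + 4 = 19
Value per part = 665 / 19 = 35
Shares: 6*35=210, 9*35=315, 4*35=140
Second share = 315, first share = 210
Difference = |315 - 210| = 105

105


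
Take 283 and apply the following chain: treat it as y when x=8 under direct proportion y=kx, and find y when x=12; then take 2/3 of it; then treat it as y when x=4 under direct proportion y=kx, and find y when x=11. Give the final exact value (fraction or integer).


Start with 283.
Step 1: Direct prop: k = (283)/8; new y = k*12 = 283*12/8 = 849/2
Step 2: Take 2/3: 849/2 * 2/3 = 283
Step 3: Direct prop: k = (283)/4; new y = k*11 = 283*11/4 = 3113/4
Final result = 3113/4

3113/4


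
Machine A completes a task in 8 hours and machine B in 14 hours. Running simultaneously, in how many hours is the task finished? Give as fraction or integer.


Rate of A = 1/8 job per hour
Rate of B = 1/14 job per hour
Combined rate = 1/8 + 1/14
Find common denominator: (14 + 8)/(8*14) = 22/112
Combined rate = 11/56 job per hour
Time together = 1 / (11/56) = 56/11 hours

56/11


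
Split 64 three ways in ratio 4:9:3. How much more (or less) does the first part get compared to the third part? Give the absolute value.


Total parts = 4 + 9 + 3 = 16
Value per part = 64 / 16 = 4
Shares: 4*4=16, 9*4=36, 3*4=12
First share = 16, third share = 12
Difference = |16 - 12| = 4

4


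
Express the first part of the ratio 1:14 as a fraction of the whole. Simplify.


Total parts = 1 + 14 = 15
First part fraction = 1/15
Simplify: 1/15 = 1/15

1/15


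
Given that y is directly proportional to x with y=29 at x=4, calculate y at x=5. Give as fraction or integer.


Direct proportion: y = kx
Find k: k = 29/4 = 29/4
Compute y at x=5: y = 29/4 * 5
y = 145/4

145/4


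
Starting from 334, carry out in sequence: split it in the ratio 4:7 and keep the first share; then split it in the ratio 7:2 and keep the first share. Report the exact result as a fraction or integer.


Start with 334.
Step 1: Split 4:7, first share = 334 * 4/11 = 1336/11
Step 2: Split 7:2, first share = 1336/11 * 7/9 = 9352/99
Final result = 9352/99

9352/99


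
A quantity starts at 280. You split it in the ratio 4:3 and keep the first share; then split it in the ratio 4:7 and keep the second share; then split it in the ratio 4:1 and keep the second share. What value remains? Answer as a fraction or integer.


Start with 280.
Step 1: Split 4:3, first share = 280 * 4/7 = 160
Step 2: Split 4:7, second share = 160 * 7/11 = 1120/11
Step 3: Split 4:1, second share = 1120/11 * 1/5 = 224/11
Final result = 224/11

224/11


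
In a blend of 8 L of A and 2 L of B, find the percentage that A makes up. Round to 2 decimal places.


Volume of A = 8 L
Volume of B = 2 L
Total volume = 8 + 2 = 10 L
Percentage of A = (8/10) * 100
= 80.00%

80.00


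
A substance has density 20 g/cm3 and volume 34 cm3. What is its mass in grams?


Using mass = density * volume
Density = 20 g/cm3
Volume = 34 cm3
Mass = 20 * 34
= 680 g

680


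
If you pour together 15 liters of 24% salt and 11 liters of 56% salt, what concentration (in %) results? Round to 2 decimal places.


Solute in mixture 1 = 24% of 15 L = 15*24/100 = 18/5 L
Solute in mixture 2 = 56% of 11 L = 11*56/100 = 154/25 L
Total solute = 18/5 + 154/25 = 244/25 L
Total volume = 15 + 11 = 26 L
Final concentration = 244/25/26 * 100 = 37.54%

37.54


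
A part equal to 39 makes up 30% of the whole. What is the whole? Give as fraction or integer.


Given: 39 is 30% of the whole
Set up: 39 = 30/100 * whole
whole = 39 * 100 / 30
whole = 3900 / 30
whole = 130

130


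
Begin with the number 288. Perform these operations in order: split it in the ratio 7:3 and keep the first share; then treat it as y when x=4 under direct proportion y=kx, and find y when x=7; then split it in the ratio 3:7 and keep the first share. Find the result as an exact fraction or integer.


Start with 288.
Step 1: Split 7:3, first share = 288 * 7/10 = 1008/5
Step 2: Direct prop: k = (1008/5)/4; new y = k*7 = 1008/5*7/4 = 1764/5
Step 3: Split 3:7, first share = 1764/5 * 3/10 = 2646/25
Final result = 2646/25

2646/25


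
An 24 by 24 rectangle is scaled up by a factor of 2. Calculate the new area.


Original dimensions: 24 x 24
Enlargement factor = 2
New width = 24 * 2 = 48
New height = 24 * 2 = 48
New area = 48 * 48 = 2304

2304


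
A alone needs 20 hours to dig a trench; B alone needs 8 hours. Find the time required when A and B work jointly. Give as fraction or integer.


Rate of A = 1/20 job per hour
Rate of B = 1/8 job per hour
Combined rate = 1/20 + 1/8
Find common denominator: (8 + 20)/(20*8) = 28/160
Combined rate = 7/40 job per hour
Time together = 1 / (7/40) = 40/7 hours

40/7


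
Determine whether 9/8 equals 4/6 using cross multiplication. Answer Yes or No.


Cross multiply to check 9/8 = 4/6
Left cross product: 9 * 6 = 54
Right cross product: 8 * 4 = 32
54 != 32
Not equal, so proportions differ => No

No


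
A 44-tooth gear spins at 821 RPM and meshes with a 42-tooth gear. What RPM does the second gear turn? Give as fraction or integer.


Gear ratio: teeth_A * RPM_A = teeth_B * RPM_B
44 * 821 = 42 * RPM_B
36124 = 42 * RPM_B
RPM_B = 36124 / 42
RPM_B = 18062/21

18062/21


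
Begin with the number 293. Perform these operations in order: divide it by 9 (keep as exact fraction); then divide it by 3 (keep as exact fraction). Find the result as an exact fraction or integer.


Start with 293.
Step 1: Divide by 9: 293 / 9 = 293/9
Step 2: Divide by 3: 293/9 / 3 = 293/27
Final result = 293/27

293/27


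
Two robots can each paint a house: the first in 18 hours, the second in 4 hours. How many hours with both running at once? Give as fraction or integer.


Rate of A = 1/18 job per hour
Rate of B = 1/4 job per hour
Combined rate = 1/18 + 1/4
Find common denominator: (4 + 18)/(18*4) = 22/72
Combined rate = 11/36 job per hour
Time together = 1 / (11/36) = 36/11 hours

36/11


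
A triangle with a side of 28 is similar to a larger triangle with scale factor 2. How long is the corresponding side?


Similar triangles have proportional sides
Scale factor = 2
Smaller side = 28
Corresponding larger side = 28 * 2
= 56

56


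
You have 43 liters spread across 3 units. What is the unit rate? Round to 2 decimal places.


Total liters = 43
Number of units = 3
Unit rate = 43 / 3
= 14.33 liters per unit

14.33


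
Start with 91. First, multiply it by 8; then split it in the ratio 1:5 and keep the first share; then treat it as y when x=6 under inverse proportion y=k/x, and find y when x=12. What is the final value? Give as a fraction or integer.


Start with 91.
Step 1: Multiply by 8: 91 * 8 = 728
Step 2: Split 1:5, first share = 728 * 1/6 = 364/3
Step 3: Inverse prop: k = (364/3)*6; new y = k/12 = 364/3*6/12 = 182/3
Final result = 182/3

182/3


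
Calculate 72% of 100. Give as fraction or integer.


Compute 72% of 100
Convert percentage: 72% = 72/100
Multiply: 100 * 72/100
= 7200/100
= 72

72


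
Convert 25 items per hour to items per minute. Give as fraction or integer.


Converting from per hour to per minute
Rate = 25 items per hour
Divide by 60: 25/60
= 5/12 items per minute

5/12


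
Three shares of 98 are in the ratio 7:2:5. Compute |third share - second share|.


Total parts = 7 + 2 + 5 = 14
Value per part = 98 / 14 = 7
Shares: 7*7=49, 2*7=14, 5*7=35
Third share = 35, second share = 14
Difference = |35 - 14| = 21

21


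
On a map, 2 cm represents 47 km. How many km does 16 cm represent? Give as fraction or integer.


Map scale: 2 cm = 47 km
Measured distance on map = 16 cm
Set up proportion: 16 * 47 / 2
= 752 / 2
= 376 km

376


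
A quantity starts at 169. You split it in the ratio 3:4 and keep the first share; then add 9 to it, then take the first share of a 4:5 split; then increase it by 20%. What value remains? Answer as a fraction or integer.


Start with 169.
Step 1: Split 3:4, first share = 169 * 3/7 = 507/7
Step 2: Add 9: 507/7+9=570/7; split 4:5 first = 570/7*4/9 = 760/21
Step 3: Increase by 20%: 760/21 * 120/100 = 304/7
Final result = 304/7

304/7


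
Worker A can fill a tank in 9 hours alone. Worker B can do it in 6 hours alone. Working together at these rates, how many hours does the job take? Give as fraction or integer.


Rate of A = 1/9 job per hour
Rate of B = 1/6 job per hour
Combined rate = 1/9 + 1/6
Find common denominator: (6 + 9)/(9*6) = 15/54
Combined rate = 5/18 job per hour
Time together = 1 / (5/18) = 18/5 hours

18/5


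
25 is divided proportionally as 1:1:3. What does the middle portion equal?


Ratio = 1:1:3
Total parts = 1 + 1 + 3 = 5
Value per part = 25 / 5 = 5
First share = 1 * 5 = 5
Middle share = 1 * 5 = 5
Third share = 3 * 5 = 15

5


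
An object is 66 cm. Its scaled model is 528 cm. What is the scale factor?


Original length = 66 cm
Scaled length = 528 cm
Scale factor = 528 / 66
= 8

8


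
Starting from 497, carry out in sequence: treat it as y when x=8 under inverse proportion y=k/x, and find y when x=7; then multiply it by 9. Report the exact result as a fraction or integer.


Start with 497.
Step 1: Inverse prop: k = (497)*8; new y = k/7 = 497*8/7 = 568
Step 2: Multiply by 9: 568 * 9 = 5112
Final result = 5112

5112


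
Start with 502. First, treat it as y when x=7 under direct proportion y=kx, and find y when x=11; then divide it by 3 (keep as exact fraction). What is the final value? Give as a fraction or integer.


Start with 502.
Step 1: Direct prop: k = (502)/7; new y = k*11 = 502*11/7 = 5522/7
Step 2: Divide by 3: 5522/7 / 3 = 5522/21
Final result = 5522/21

5522/21


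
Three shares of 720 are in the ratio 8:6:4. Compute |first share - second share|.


Total parts = 8 + 6 + 4 = 18
Value per part = 720 / 18 = 40
Shares: 8*40=320, 6*40=240, 4*40=160
First share = 320, second share = 240
Difference = |320 - 240| = 80

80


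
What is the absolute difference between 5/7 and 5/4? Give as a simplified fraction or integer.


Simplify: 5/7 = 5/7 and 5/4 = 5/4
Find common denominator: LCD = 28
Convert: 20/28 and 35/28
Difference = |20 - 35|/28 = 15/28
Simplified = 15/28

15/28


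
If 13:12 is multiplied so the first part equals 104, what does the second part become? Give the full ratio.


Original ratio: 13:12
First term target: 104
Scale factor = 104 / 13 = 8
Multiply second term: 12 * 8 = 96
Equivalent ratio = 104:96

104:96


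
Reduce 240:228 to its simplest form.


Find GCD(240, 228)
GCD = 12
Divide both by 12: 240/12 = 20, 228/12 = 19
Simplified ratio = 20:19

20:19


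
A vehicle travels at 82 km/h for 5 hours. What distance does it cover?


Using distance = speed * time
Speed = 82 km/h
Time = 5 hours
Distance = 82 * 5
= 410 km

410


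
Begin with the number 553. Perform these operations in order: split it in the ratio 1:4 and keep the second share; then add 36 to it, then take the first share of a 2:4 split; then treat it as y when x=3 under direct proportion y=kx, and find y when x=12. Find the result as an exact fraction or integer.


Start with 553.
Step 1: Split 1:4, second share = 553 * 4/5 = 2212/5
Step 2: Add 36: 2212/5+36=2392/5; split 2:4 first = 2392/5*2/6 = 2392/15
Step 3: Direct prop: k = (2392/15)/3; new y = k*12 = 2392/15*12/3 = 9568/15
Final result = 9568/15

9568/15


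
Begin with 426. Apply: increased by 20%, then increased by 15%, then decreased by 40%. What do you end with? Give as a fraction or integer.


Start: 426
Step 1: increase by 20% => multiply by 120/100
  426 * 120/100 = 2556/5
Step 2: increase by 15% => multiply by 115/100
  2556/5 * 115/100 = 14697/25
Step 3: decrease by 40% => multiply by 60/100
  14697/25 * 60/100 = 44091/125
Final value = 44091/125

44091/125


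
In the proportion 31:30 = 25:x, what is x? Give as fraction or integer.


Setting up: 31/30 = 25/x
Cross multiply: 31 * x = 30 * 25
31x = 750
x = 750/31
x = 750/31

750/31


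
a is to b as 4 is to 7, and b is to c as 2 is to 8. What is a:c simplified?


Given a:b = 4:7 and b:c = 2:8
Make b consistent. Multiply first ratio by 2: a:b = 8:14
Multiply second ratio by 7: b:c = 14:56
Now b = 14 in both, so a:b:c = 8:14:56
Therefore a:c = 8:56
Simplify by GCD: a:c = 1:7

1:7


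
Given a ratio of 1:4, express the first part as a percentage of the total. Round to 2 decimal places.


Total parts = 1 + 4 = 5
First part fraction = 1/5
Percentage = (1/5) * 100
= 0.2 * 100
= 20.00%

20.00


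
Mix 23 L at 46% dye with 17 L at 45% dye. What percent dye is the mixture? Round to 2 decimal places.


Solute in mixture 1 = 46% of 23 L = 23*46/100 = 529/50 L
Solute in mixture 2 = 45% of 17 L = 17*45/100 = 153/20 L
Total solute = 529/50 + 153/20 = 1823/100 L
Total volume = 23 + 17 = 40 L
Final concentration = 1823/100/40 * 100 = 45.58%

45.58


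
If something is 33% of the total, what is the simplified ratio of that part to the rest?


Part = 33%, Remainder = 67%
Ratio = 33:67
GCD(33, 67) = 1
Simplify: 33:67 = 33:67

33:67


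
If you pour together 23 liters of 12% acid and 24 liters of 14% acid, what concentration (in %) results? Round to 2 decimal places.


Solute in mixture 1 = 12% of 23 L = 23*12/100 = 69/25 L
Solute in mixture 2 = 14% of 24 L = 24*14/100 = 84/25 L
Total solute = 69/25 + 84/25 = 153/25 L
Total volume = 23 + 24 = 47 L
Final concentration = 153/25/47 * 100 = 13.02%

13.02


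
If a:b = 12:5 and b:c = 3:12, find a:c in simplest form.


Given a:b = 12:5 and b:c = 3:12
Make b consistent. Multiply first ratio by 3: a:b = 36:15
Multiply second ratio by 5: b:c = 15:60
Now b = 15 in both, so a:b:c = 36:15:60
Therefore a:c = 36:60
Simplify by GCD: a:c = 3:5

3:5


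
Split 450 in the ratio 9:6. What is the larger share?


Total parts = 9 + 6 = 15
Value per part = 450 / 15 = 30
First share = 9 * 30 = 270
Second share = 6 * 30 = 180
Larger share = 270

270


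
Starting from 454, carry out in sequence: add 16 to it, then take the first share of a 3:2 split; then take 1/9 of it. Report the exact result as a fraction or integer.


Start with 454.
Step 1: Add 16: 454+16=470; split 3:2 first = 470*3/5 = 282
Step 2: Take 1/9: 282 * 1/9 = 94/3
Final result = 94/3

94/3


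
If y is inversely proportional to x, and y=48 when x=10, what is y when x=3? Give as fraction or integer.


Inverse proportion: y = k/x
Find k: k = 10 * 48 = 480
Compute y at x=3: y = 480/3
y = 160

160


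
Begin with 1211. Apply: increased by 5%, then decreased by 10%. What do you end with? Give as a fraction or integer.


Start: 1211
Step 1: increase by 5% => multiply by 105/100
  1211 * 105/100 = 25431/20
Step 2: decrease by 10% => multiply by 90/100
  25431/20 * 90/100 = 228879/200
Final value = 228879/200

228879/200


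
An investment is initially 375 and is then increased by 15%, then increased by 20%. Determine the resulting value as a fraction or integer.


Start: 375
Step 1: increase by 15% => multiply by 115/100
  375 * 115/100 = 1725/4
Step 2: increase by 20% => multiply by 120/100
  1725/4 * 120/100 = 1035/2
Final value = 1035/2

1035/2


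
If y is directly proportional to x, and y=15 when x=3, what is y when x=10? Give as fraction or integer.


Direct proportion: y = kx
Find k: k = 15/3 = 5
Compute y at x=10: y = 5 * 10
y = 50

50


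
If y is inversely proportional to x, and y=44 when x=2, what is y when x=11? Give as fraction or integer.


Inverse proportion: y = k/x
Find k: k = 2 * 44 = 88
Compute y at x=11: y = 88/11
y = 8

8


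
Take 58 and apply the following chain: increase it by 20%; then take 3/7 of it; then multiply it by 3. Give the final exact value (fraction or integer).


Start with 58.
Step 1: Increase by 20%: 58 * 120/100 = 348/5
Step 2: Take 3/7: 348/5 * 3/7 = 1044/35
Step 3: Multiply by 3: 1044/35 * 3 = 3132/35
Final result = 3132/35

3132/35


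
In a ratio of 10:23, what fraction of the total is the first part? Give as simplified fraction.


Total parts = 10 + 23 = 33
First part fraction = 10/33
Simplify: 10/33 = 10/33

10/33


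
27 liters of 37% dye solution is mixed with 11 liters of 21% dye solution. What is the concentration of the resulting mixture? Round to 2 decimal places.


Solute in mixture 1 = 37% of 27 L = 27*37/100 = 999/100 L
Solute in mixture 2 = 21% of 11 L = 11*21/100 = 231/100 L
Total solute = 999/100 + 231/100 = 123/10 L
Total volume = 27 + 11 = 38 L
Final concentration = 123/10/38 * 100 = 32.37%

32.37


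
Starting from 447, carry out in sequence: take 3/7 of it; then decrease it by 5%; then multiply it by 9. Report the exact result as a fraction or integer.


Start with 447.
Step 1: Take 3/7: 447 * 3/7 = 1341/7
Step 2: Decrease by 5%: 1341/7 * 95/100 = 25479/140
Step 3: Multiply by 9: 25479/140 * 9 = 229311/140
Final result = 229311/140

229311/140


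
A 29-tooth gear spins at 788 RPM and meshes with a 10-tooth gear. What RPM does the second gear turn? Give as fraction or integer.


Gear ratio: teeth_A * RPM_A = teeth_B * RPM_B
29 * 788 = 10 * RPM_B
22852 = 10 * RPM_B
RPM_B = 22852 / 10
RPM_B = 11426/5

11426/5


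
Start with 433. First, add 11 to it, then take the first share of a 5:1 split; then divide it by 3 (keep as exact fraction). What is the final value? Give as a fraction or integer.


Start with 433.
Step 1: Add 11: 433+11=444; split 5:1 first = 444*5/6 = 370
Step 2: Divide by 3: 370 / 3 = 370/3
Final result = 370/3

370/3


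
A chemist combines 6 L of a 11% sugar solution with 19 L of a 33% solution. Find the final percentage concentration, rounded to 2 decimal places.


Solute in mixture 1 = 11% of 6 L = 6*11/100 = 33/50 L
Solute in mixture 2 = 33% of 19 L = 19*33/100 = 627/100 L
Total solute = 33/50 + 627/100 = 693/100 L
Total volume = 6 + 19 = 25 L
Final concentration = 693/100/25 * 100 = 27.72%

27.72


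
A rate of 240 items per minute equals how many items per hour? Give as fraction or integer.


Converting from per minute to per hour
Rate = 240 items per minute
Multiply by 60: 240 * 60
= 14400 items per hour

14400


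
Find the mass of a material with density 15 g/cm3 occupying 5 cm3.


Using mass = density * volume
Density = 15 g/cm3
Volume = 5 cm3
Mass = 15 * 5
= 75 g

75


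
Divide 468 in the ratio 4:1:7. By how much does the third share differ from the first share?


Total parts = 4 + 1 + 7 = 12
Value per part = 468 / 12 = 39
Shares: 4*39=156, 1*39=39, 7*39=273
Third share = 273, first share = 156
Difference = |273 - 156| = 117

117


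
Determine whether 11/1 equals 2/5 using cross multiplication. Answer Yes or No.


Cross multiply to check 11/1 = 2/5
Left cross product: 11 * 5 = 55
Right cross product: 1 * 2 = 2
55 != 2
Not equal, so proportions differ => No

No


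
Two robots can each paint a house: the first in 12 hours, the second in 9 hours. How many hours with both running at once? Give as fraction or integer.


Rate of A = 1/12 job per hour
Rate of B = 1/9 job per hour
Combined rate = 1/12 + 1/9
Find common denominator: (9 + 12)/(12*9) = 21/108
Combined rate = 7/36 job per hour
Time together = 1 / (7/36) = 36/7 hours

36/7


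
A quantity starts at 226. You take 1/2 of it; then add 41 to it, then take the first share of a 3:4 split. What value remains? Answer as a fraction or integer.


Start with 226.
Step 1: Take 1/2: 226 * 1/2 = 113
Step 2: Add 41: 113+41=154; split 3:4 first = 154*3/7 = 66
Final result = 66

66


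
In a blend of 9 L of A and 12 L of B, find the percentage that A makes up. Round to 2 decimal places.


Volume of A = 9 L
Volume of B = 12 L
Total volume = 9 + 12 = 21 L
Percentage of A = (9/21) * 100
= 42.86%

42.86


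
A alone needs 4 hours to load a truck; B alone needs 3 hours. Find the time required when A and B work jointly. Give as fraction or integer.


Rate of A = 1/4 job per hour
Rate of B = 1/3 job per hour
Combined rate = 1/4 + 1/3
Find common denominator: (3 + 4)/(4*3) = 7/12
Combined rate = 7/12 job per hour
Time together = 1 / (7/12) = 12/7 hours

12/7


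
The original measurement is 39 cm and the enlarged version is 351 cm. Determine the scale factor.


Original length = 39 cm
Scaled length = 351 cm
Scale factor = 351 / 39
= 9

9


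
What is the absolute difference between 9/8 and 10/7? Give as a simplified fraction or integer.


Simplify: 9/8 = 9/8 and 10/7 = 10/7
Find common denominator: LCD = 56
Convert: 63/56 and 80/56
Difference = |63 - 80|/56 = 17/56
Simplified = 17/56

17/56


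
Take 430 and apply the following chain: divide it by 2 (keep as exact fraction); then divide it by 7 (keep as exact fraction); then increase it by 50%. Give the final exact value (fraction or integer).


Start with 430.
Step 1: Divide by 2: 430 / 2 = 215
Step 2: Divide by 7: 215 / 7 = 215/7
Step 3: Increase by 50%: 215/7 * 150/100 = 645/14
Final result = 645/14

645/14


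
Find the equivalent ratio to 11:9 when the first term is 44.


Original ratio: 11:9
First term target: 44
Scale factor = 44 / 11 = 4
Multiply second term: 9 * 4 = 36
Equivalent ratio = 44:36

44:36


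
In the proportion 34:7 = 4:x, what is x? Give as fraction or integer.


Setting up: 34/7 = 4/x
Cross multiply: 34 * x = 7 * 4
34x = 28
x = 28/34
x = 14/17

14/17


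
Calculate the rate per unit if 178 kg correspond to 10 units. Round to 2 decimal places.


Total kg = 178
Number of units = 10
Unit rate = 178 / 10
= 17.80 kg per unit

17.80


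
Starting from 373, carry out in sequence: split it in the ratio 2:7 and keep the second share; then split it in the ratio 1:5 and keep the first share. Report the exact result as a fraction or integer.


Start with 373.
Step 1: Split 2:7, second share = 373 * 7/9 = 2611/9
Step 2: Split 1:5, first share = 2611/9 * 1/6 = 2611/54
Final result = 2611/54

2611/54


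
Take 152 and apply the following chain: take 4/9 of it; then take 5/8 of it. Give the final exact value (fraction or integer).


Start with 152.
Step 1: Take 4/9: 152 * 4/9 = 608/9
Step 2: Take 5/8: 608/9 * 5/8 = 380/9
Final result = 380/9

380/9


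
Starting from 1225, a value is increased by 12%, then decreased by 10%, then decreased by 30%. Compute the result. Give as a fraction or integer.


Start: 1225
Step 1: increase by 12% => multiply by 112/100
  1225 * 112/100 = 1372
Step 2: decrease by 10% => multiply by 90/100
  1372 * 90/100 = 6174/5
Step 3: decrease by 30% => multiply by 70/100
  6174/5 * 70/100 = 21609/25
Final value = 21609/25

21609/25


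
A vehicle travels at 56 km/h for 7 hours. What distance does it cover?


Using distance = speed * time
Speed = 56 km/h
Time = 7 hours
Distance = 56 * 7
= 392 km

392


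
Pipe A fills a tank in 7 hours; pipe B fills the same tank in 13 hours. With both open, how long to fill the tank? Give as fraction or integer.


Rate of A = 1/7 job per hour
Rate of B = 1/13 job per hour
Combined rate = 1/7 + 1/13
Find common denominator: (13 + 7)/(7*13) = 20/91
Combined rate = 20/91 job per hour
Time together = 1 / (20/91) = 91/20 hours

91/20


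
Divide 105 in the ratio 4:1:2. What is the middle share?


Ratio = 4:1:2
Total parts = 4 + 1 + 2 = 7
Value per part = 105 / 7 = 15
First share = 4 * 15 = 60
Middle share = 1 * 15 = 15
Third share = 2 * 15 = 30

15


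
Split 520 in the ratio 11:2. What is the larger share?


Total parts = 11 + 2 = 13
Value per part = 520 / 13 = 40
First share = 11 * 40 = 440
Second share = 2 * 40 = 80
Larger share = 440

440


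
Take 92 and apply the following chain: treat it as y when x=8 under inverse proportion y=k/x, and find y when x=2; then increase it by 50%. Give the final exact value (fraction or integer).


Start with 92.
Step 1: Inverse prop: k = (92)*8; new y = k/2 = 92*8/2 = 368
Step 2: Increase by 50%: 368 * 150/100 = 552
Final result = 552

552


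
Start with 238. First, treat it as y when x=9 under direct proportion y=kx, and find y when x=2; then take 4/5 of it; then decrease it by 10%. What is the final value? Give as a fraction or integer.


Start with 238.
Step 1: Direct prop: k = (238)/9; new y = k*2 = 238*2/9 = 476/9
Step 2: Take 4/5: 476/9 * 4/5 = 1904/45
Step 3: Decrease by 10%: 1904/45 * 90/100 = 952/25
Final result = 952/25

952/25


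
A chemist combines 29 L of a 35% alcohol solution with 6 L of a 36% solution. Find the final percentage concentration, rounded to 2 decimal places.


Solute in mixture 1 = 35% of 29 L = 29*35/100 = 203/20 L
Solute in mixture 2 = 36% of 6 L = 6*36/100 = 54/25 L
Total solute = 203/20 + 54/25 = 1231/100 L
Total volume = 29 + 6 = 35 L
Final concentration = 1231/100/35 * 100 = 35.17%

35.17


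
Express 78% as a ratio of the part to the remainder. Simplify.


Part = 78%, Remainder = 22%
Ratio = 78:22
GCD(78, 22) = 2
Simplify: 39:11 = 39:11

39:11


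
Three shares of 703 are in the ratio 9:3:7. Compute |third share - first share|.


Total parts = 9 + 3 + 7 = 19
Value per part = 703 / 19 = 37
Shares: 9*37=333, 3*37=111, 7*37=259
Third share = 259, first share = 333
Difference = |259 - 333| = 74

74


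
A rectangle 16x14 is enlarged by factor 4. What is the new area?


Original dimensions: 16 x 14
Enlargement factor = 4
New width = 16 * 4 = 64
New height = 14 * 4 = 56
New area = 64 * 56 = 3584

3584


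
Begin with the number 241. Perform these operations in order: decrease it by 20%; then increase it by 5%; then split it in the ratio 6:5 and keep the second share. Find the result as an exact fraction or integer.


Start with 241.
Step 1: Decrease by 20%: 241 * 80/100 = 964/5
Step 2: Increase by 5%: 964/5 * 105/100 = 5061/25
Step 3: Split 6:5, second share = 5061/25 * 5/11 = 5061/55
Final result = 5061/55

5061/55


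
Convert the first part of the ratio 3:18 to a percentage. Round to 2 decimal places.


Total parts = 3 + 18 = 21
First part fraction = 3/21
Percentage = (3/21) * 100
= 0.142857 * 100
= 14.29%

14.29


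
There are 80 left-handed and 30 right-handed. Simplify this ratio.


Find GCD(80, 30)
GCD = 10
Divide both by 10: 80/10 = 8, 30/10 = 3
Simplified ratio = 8:3

8:3


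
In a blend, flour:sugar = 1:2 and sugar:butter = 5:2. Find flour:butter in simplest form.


Given a:b = 1:2 and b:c = 5:2
Make b consistent. Multiply first ratio by 5: a:b = 5:10
Multiply second ratio by 2: b:c = 10:4
Now b = 10 in both, so a:b:c = 5:10:4
Therefore a:c = 5:4
Simplify by GCD: a:c = 5:4

5:4


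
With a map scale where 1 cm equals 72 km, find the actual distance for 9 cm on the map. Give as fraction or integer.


Map scale: 1 cm = 72 km
Measured distance on map = 9 cm
Set up proportion: 9 * 72 / 1
= 648 / 1
= 648 km

648


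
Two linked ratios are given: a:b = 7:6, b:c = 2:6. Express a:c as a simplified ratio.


Given a:b = 7:6 and b:c = 2:6
Make b consistent. Multiply first ratio by 2: a:b = 14:12
Multiply second ratio by 6: b:c = 12:36
Now b = 12 in both, so a:b:c = 14:12:36
Therefore a:c = 14:36
Simplify by GCD: a:c = 7:18

7:18


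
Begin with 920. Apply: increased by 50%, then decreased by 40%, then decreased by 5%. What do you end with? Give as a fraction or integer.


Start: 920
Step 1: increase by 50% => multiply by 150/100
  920 * 150/100 = 1380
Step 2: decrease by 40% => multiply by 60/100
  1380 * 60/100 = 828
Step 3: decrease by 5% => multiply by 95/100
  828 * 95/100 = 3933/5
Final value = 3933/5

3933/5


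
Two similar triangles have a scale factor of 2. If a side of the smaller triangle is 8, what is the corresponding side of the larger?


Similar triangles have proportional sides
Scale factor = 2
Smaller side = 8
Corresponding larger side = 8 * 2
= 16

16


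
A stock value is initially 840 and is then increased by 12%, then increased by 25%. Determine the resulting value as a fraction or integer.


Start: 840
Step 1: increase by 12% => multiply by 112/100
  840 * 112/100 = 4704/5
Step 2: increase by 25% => multiply by 125/100
  4704/5 * 125/100 = 1176
Final value = 1176

1176


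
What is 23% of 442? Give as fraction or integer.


Compute 23% of 442
Convert percentage: 23% = 23/100
Multiply: 442 * 23/100
= 10166/100
= 5083/50

5083/50


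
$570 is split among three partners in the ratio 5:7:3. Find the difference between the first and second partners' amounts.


Total parts = 5 + 7 + 3 = 15
Value per part = 570 / 15 = 38
Shares: 5*38=190, 7*38=266, 3*38=114
First share = 190, second share = 266
Difference = |190 - 266| = 76

76


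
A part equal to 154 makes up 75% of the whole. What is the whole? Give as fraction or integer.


Given: 154 is 75% of the whole
Set up: 154 = 75/100 * whole
whole = 154 * 100 / 75
whole = 15400 / 75
whole = 616/3

616/3


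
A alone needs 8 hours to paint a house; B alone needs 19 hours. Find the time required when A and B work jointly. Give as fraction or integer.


Rate of A = 1/8 job per hour
Rate of B = 1/19 job per hour
Combined rate = 1/8 + 1/19
Find common denominator: (19 + 8)/(8*19) = 27/152
Combined rate = 27/152 job per hour
Time together = 1 / (27/152) = 152/27 hours

152/27


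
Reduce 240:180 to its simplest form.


Find GCD(240, 180)
GCD = 60
Divide both by 60: 240/60 = 4, 180/60 = 3
Simplified ratio = 4:3

4:3


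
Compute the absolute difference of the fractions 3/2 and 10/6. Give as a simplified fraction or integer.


Simplify: 3/2 = 3/2 and 10/6 = 5/3
Find common denominator: LCD = 6
Convert: 9/6 and 10/6
Difference = |9 - 10|/6 = 1/6
Simplified = 1/6

1/6


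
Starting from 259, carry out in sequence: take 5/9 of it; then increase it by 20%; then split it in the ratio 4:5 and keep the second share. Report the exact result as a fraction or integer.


Start with 259.
Step 1: Take 5/9: 259 * 5/9 = 1295/9
Step 2: Increase by 20%: 1295/9 * 120/100 = 518/3
Step 3: Split 4:5, second share = 518/3 * 5/9 = 2590/27
Final result = 2590/27

2590/27


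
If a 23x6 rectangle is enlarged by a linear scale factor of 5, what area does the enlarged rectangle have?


Original dimensions: 23 x 6
Enlargement factor = 5
New width = 23 * 5 = 115
New height = 6 * 5 = 30
New area = 115 * 30 = 3450

3450


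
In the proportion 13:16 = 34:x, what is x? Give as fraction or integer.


Setting up: 13/16 = 34/x
Cross multiply: 13 * x = 16 * 34
13x = 544
x = 544/13
x = 544/13

544/13


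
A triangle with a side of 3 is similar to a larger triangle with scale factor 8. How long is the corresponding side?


Similar triangles have proportional sides
Scale factor = 8
Smaller side = 3
Corresponding larger side = 3 * 8
= 24

24


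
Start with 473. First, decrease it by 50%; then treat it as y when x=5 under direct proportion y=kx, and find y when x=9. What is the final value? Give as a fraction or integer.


Start with 473.
Step 1: Decrease by 50%: 473 * 50/100 = 473/2
Step 2: Direct prop: k = (473/2)/5; new y = k*9 = 473/2*9/5 = 4257/10
Final result = 4257/10

4257/10


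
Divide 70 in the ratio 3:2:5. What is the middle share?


Ratio = 3:2:5
Total parts = 3 + 2 + 5 = 10
Value per part = 70 / 10 = 7
First share = 3 * 7 = 21
Middle share = 2 * 7 = 14
Third share = 5 * 7 = 35

14


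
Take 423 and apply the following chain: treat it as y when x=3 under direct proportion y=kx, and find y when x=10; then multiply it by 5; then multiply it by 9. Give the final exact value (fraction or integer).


Start with 423.
Step 1: Direct prop: k = (423)/3; new y = k*10 = 423*10/3 = 1410
Step 2: Multiply by 5: 1410 * 5 = 7050
Step 3: Multiply by 9: 7050 * 9 = 63450
Final result = 63450

63450


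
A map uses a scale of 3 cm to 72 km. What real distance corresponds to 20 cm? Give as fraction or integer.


Map scale: 3 cm = 72 km
Measured distance on map = 20 cm
Set up proportion: 20 * 72 / 3
= 1440 / 3
= 480 km

480


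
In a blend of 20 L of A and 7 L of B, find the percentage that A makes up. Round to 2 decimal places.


Volume of A = 20 L
Volume of B = 7 L
Total volume = 20 + 7 = 27 L
Percentage of A = (20/27) * 100
= 74.07%

74.07


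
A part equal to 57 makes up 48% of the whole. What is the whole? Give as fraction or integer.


Given: 57 is 48% of the whole
Set up: 57 = 48/100 * whole
whole = 57 * 100 / 48
whole = 5700 / 48
whole = 475/4

475/4


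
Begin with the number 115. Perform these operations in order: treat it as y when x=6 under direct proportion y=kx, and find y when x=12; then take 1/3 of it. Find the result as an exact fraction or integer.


Start with 115.
Step 1: Direct prop: k = (115)/6; new y = k*12 = 115*12/6 = 230
Step 2: Take 1/3: 230 * 1/3 = 230/3
Final result = 230/3

230/3


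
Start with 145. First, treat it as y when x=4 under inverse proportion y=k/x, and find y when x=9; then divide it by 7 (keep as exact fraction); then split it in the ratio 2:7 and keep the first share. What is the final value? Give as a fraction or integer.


Start with 145.
Step 1: Inverse prop: k = (145)*4; new y = k/9 = 145*4/9 = 580/9
Step 2: Divide by 7: 580/9 / 7 = 580/63
Step 3: Split 2:7, first share = 580/63 * 2/9 = 1160/567
Final result = 1160/567

1160/567


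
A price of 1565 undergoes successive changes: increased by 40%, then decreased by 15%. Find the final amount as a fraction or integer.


Start: 1565
Step 1: increase by 40% => multiply by 140/100
  1565 * 140/100 = 2191
Step 2: decrease by 15% => multiply by 85/100
  2191 * 85/100 = 37247/20
Final value = 37247/20

37247/20


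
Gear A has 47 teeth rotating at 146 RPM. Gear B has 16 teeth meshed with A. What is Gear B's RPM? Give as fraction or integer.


Gear ratio: teeth_A * RPM_A = teeth_B * RPM_B
47 * 146 = 16 * RPM_B
6862 = 16 * RPM_B
RPM_B = 6862 / 16
RPM_B = 3431/8

3431/8


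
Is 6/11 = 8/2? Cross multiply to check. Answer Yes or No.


Cross multiply to check 6/11 = 8/2
Left cross product: 6 * 2 = 12
Right cross product: 11 * 8 = 88
12 != 88
Not equal, so proportions differ => No

No


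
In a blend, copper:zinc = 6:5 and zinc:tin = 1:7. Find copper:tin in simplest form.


Given a:b = 6:5 and b:c = 1:7
Make b consistent. Multiply first ratio by 1: a:b = 6:5
Multiply second ratio by 5: b:c = 5:35
Now b = 5 in both, so a:b:c = 6:5:35
Therefore a:c = 6:35
Simplify by GCD: a:c = 6:35

6:35


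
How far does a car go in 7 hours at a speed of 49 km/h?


Using distance = speed * time
Speed = 49 km/h
Time = 7 hours
Distance = 49 * 7
= 343 km

343


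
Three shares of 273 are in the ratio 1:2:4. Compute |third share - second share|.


Total parts = 1 + 2 + 4 = 7
Value per part = 273 / 7 = 39
Shares: 1*39=39, 2*39=78, 4*39=156
Third share = 156, second share = 78
Difference = |156 - 78| = 78

78


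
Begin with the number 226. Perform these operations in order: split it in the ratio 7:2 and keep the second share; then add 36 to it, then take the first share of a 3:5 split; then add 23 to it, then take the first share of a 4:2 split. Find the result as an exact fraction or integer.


Start with 226.
Step 1: Split 7:2, second share = 226 * 2/9 = 452/9
Step 2: Add 36: 452/9+36=776/9; split 3:5 first = 776/9*3/8 = 97/3
Step 3: Add 23: 97/3+23=166/3; split 4:2 first = 166/3*4/6 = 332/9
Final result = 332/9

332/9
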